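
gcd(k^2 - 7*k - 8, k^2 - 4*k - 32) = k - 8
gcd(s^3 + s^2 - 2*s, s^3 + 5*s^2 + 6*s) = s^2 + 2*s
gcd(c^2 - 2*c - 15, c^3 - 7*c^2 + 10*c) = c - 5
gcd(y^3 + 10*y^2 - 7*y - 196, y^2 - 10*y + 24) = y - 4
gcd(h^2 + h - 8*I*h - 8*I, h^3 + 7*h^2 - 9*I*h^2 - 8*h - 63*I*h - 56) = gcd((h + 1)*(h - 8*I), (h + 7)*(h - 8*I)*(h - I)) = h - 8*I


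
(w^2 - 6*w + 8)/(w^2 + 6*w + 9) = (w^2 - 6*w + 8)/(w^2 + 6*w + 9)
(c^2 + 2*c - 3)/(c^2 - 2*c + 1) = (c + 3)/(c - 1)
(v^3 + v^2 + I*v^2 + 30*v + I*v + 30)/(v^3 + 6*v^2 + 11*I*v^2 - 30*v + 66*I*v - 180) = (v^2 + v*(1 - 5*I) - 5*I)/(v^2 + v*(6 + 5*I) + 30*I)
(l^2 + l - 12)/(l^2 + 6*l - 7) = (l^2 + l - 12)/(l^2 + 6*l - 7)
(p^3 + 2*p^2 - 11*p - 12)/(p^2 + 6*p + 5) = (p^2 + p - 12)/(p + 5)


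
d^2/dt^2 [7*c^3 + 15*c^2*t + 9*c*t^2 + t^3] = 18*c + 6*t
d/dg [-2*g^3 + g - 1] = 1 - 6*g^2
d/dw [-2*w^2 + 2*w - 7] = 2 - 4*w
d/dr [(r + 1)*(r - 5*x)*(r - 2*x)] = 3*r^2 - 14*r*x + 2*r + 10*x^2 - 7*x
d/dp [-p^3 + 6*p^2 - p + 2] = -3*p^2 + 12*p - 1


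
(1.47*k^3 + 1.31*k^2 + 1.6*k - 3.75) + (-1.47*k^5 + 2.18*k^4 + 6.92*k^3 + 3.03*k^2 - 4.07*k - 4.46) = -1.47*k^5 + 2.18*k^4 + 8.39*k^3 + 4.34*k^2 - 2.47*k - 8.21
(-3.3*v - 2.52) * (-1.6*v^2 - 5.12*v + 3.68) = 5.28*v^3 + 20.928*v^2 + 0.7584*v - 9.2736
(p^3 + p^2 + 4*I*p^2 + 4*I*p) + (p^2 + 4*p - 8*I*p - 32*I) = p^3 + 2*p^2 + 4*I*p^2 + 4*p - 4*I*p - 32*I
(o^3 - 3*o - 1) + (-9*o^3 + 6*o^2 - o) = -8*o^3 + 6*o^2 - 4*o - 1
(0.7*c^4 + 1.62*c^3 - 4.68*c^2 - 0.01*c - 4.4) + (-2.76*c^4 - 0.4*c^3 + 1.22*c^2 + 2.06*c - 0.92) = -2.06*c^4 + 1.22*c^3 - 3.46*c^2 + 2.05*c - 5.32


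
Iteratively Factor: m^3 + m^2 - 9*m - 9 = (m + 3)*(m^2 - 2*m - 3) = (m - 3)*(m + 3)*(m + 1)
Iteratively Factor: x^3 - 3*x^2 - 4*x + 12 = (x - 2)*(x^2 - x - 6) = (x - 3)*(x - 2)*(x + 2)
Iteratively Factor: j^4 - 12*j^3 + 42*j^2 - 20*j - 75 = (j + 1)*(j^3 - 13*j^2 + 55*j - 75) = (j - 5)*(j + 1)*(j^2 - 8*j + 15) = (j - 5)^2*(j + 1)*(j - 3)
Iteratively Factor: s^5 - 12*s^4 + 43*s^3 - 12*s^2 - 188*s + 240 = (s - 5)*(s^4 - 7*s^3 + 8*s^2 + 28*s - 48) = (s - 5)*(s - 3)*(s^3 - 4*s^2 - 4*s + 16) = (s - 5)*(s - 4)*(s - 3)*(s^2 - 4) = (s - 5)*(s - 4)*(s - 3)*(s - 2)*(s + 2)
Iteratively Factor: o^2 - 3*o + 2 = (o - 2)*(o - 1)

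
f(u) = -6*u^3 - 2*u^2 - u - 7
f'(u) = -18*u^2 - 4*u - 1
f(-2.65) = 93.26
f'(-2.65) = -116.80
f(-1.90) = 28.83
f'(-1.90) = -58.38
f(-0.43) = -6.46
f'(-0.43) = -2.61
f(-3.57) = 244.08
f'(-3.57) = -216.13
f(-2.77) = 107.95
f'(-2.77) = -128.03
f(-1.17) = 1.04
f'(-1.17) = -20.96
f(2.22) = -84.72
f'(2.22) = -98.59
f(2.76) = -151.14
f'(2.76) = -149.16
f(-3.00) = 140.00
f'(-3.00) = -151.00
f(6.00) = -1381.00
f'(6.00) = -673.00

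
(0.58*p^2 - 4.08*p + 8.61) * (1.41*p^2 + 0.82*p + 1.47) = 0.8178*p^4 - 5.2772*p^3 + 9.6471*p^2 + 1.0626*p + 12.6567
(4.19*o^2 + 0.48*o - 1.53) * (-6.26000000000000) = -26.2294*o^2 - 3.0048*o + 9.5778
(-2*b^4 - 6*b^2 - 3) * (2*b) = -4*b^5 - 12*b^3 - 6*b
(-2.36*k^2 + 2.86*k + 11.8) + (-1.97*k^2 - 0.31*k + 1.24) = -4.33*k^2 + 2.55*k + 13.04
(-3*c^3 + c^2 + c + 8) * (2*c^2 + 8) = -6*c^5 + 2*c^4 - 22*c^3 + 24*c^2 + 8*c + 64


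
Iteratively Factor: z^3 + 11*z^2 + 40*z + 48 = (z + 4)*(z^2 + 7*z + 12) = (z + 3)*(z + 4)*(z + 4)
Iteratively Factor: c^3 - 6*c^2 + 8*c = (c - 4)*(c^2 - 2*c) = (c - 4)*(c - 2)*(c)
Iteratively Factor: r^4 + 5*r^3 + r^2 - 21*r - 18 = (r + 3)*(r^3 + 2*r^2 - 5*r - 6) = (r + 1)*(r + 3)*(r^2 + r - 6) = (r + 1)*(r + 3)^2*(r - 2)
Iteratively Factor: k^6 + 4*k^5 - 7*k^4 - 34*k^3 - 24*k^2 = (k)*(k^5 + 4*k^4 - 7*k^3 - 34*k^2 - 24*k) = k*(k + 2)*(k^4 + 2*k^3 - 11*k^2 - 12*k) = k^2*(k + 2)*(k^3 + 2*k^2 - 11*k - 12) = k^2*(k + 1)*(k + 2)*(k^2 + k - 12) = k^2*(k - 3)*(k + 1)*(k + 2)*(k + 4)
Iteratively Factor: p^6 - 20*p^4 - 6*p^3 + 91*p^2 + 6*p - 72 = (p + 3)*(p^5 - 3*p^4 - 11*p^3 + 27*p^2 + 10*p - 24) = (p - 2)*(p + 3)*(p^4 - p^3 - 13*p^2 + p + 12) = (p - 2)*(p + 3)^2*(p^3 - 4*p^2 - p + 4) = (p - 2)*(p - 1)*(p + 3)^2*(p^2 - 3*p - 4) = (p - 4)*(p - 2)*(p - 1)*(p + 3)^2*(p + 1)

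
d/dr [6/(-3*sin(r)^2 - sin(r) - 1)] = 6*(6*sin(r) + 1)*cos(r)/(3*sin(r)^2 + sin(r) + 1)^2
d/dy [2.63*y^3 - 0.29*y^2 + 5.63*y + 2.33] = 7.89*y^2 - 0.58*y + 5.63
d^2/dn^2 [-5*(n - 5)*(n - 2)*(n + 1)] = 60 - 30*n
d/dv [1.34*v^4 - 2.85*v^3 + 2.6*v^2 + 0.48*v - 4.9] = 5.36*v^3 - 8.55*v^2 + 5.2*v + 0.48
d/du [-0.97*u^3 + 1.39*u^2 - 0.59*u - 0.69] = -2.91*u^2 + 2.78*u - 0.59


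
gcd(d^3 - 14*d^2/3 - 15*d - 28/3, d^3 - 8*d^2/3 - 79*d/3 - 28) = d^2 - 17*d/3 - 28/3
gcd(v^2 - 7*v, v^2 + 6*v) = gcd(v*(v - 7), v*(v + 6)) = v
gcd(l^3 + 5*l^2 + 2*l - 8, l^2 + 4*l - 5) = l - 1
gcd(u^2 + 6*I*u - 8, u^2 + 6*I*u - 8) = u^2 + 6*I*u - 8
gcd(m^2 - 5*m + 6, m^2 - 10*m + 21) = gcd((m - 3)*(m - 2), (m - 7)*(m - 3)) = m - 3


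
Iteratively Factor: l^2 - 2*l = (l - 2)*(l)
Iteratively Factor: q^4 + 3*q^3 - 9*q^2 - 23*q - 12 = (q - 3)*(q^3 + 6*q^2 + 9*q + 4) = (q - 3)*(q + 1)*(q^2 + 5*q + 4) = (q - 3)*(q + 1)*(q + 4)*(q + 1)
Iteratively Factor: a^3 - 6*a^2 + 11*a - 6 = (a - 3)*(a^2 - 3*a + 2) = (a - 3)*(a - 2)*(a - 1)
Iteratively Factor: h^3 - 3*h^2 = (h)*(h^2 - 3*h) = h^2*(h - 3)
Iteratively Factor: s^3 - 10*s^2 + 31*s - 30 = (s - 5)*(s^2 - 5*s + 6) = (s - 5)*(s - 2)*(s - 3)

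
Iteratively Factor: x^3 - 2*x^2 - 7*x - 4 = (x - 4)*(x^2 + 2*x + 1) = (x - 4)*(x + 1)*(x + 1)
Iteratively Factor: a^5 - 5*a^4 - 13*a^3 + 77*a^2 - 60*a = (a - 3)*(a^4 - 2*a^3 - 19*a^2 + 20*a) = (a - 3)*(a - 1)*(a^3 - a^2 - 20*a) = a*(a - 3)*(a - 1)*(a^2 - a - 20) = a*(a - 5)*(a - 3)*(a - 1)*(a + 4)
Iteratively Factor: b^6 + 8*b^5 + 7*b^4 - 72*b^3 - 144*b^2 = (b + 4)*(b^5 + 4*b^4 - 9*b^3 - 36*b^2) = b*(b + 4)*(b^4 + 4*b^3 - 9*b^2 - 36*b) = b^2*(b + 4)*(b^3 + 4*b^2 - 9*b - 36) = b^2*(b + 3)*(b + 4)*(b^2 + b - 12) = b^2*(b + 3)*(b + 4)^2*(b - 3)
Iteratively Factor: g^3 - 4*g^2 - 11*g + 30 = (g - 5)*(g^2 + g - 6) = (g - 5)*(g - 2)*(g + 3)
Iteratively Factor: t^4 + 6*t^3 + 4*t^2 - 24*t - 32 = (t - 2)*(t^3 + 8*t^2 + 20*t + 16) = (t - 2)*(t + 2)*(t^2 + 6*t + 8) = (t - 2)*(t + 2)^2*(t + 4)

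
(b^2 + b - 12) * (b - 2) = b^3 - b^2 - 14*b + 24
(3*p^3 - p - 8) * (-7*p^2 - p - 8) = -21*p^5 - 3*p^4 - 17*p^3 + 57*p^2 + 16*p + 64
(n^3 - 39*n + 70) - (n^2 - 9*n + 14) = n^3 - n^2 - 30*n + 56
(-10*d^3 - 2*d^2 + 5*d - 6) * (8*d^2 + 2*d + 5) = -80*d^5 - 36*d^4 - 14*d^3 - 48*d^2 + 13*d - 30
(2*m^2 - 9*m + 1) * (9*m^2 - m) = 18*m^4 - 83*m^3 + 18*m^2 - m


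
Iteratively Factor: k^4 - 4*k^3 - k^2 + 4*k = (k + 1)*(k^3 - 5*k^2 + 4*k) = k*(k + 1)*(k^2 - 5*k + 4) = k*(k - 4)*(k + 1)*(k - 1)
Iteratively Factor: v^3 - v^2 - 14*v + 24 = (v - 2)*(v^2 + v - 12) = (v - 3)*(v - 2)*(v + 4)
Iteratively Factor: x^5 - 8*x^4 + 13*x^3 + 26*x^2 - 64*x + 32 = (x - 1)*(x^4 - 7*x^3 + 6*x^2 + 32*x - 32) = (x - 1)^2*(x^3 - 6*x^2 + 32) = (x - 4)*(x - 1)^2*(x^2 - 2*x - 8) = (x - 4)*(x - 1)^2*(x + 2)*(x - 4)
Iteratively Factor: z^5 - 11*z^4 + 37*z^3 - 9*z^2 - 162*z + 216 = (z - 3)*(z^4 - 8*z^3 + 13*z^2 + 30*z - 72) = (z - 3)*(z + 2)*(z^3 - 10*z^2 + 33*z - 36) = (z - 3)^2*(z + 2)*(z^2 - 7*z + 12) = (z - 3)^3*(z + 2)*(z - 4)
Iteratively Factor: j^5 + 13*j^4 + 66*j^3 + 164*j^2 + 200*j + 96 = (j + 4)*(j^4 + 9*j^3 + 30*j^2 + 44*j + 24) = (j + 2)*(j + 4)*(j^3 + 7*j^2 + 16*j + 12) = (j + 2)^2*(j + 4)*(j^2 + 5*j + 6) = (j + 2)^3*(j + 4)*(j + 3)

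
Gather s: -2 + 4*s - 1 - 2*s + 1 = 2*s - 2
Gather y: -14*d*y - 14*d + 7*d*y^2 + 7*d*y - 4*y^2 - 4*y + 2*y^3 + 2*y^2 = -14*d + 2*y^3 + y^2*(7*d - 2) + y*(-7*d - 4)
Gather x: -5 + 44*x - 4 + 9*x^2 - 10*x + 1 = 9*x^2 + 34*x - 8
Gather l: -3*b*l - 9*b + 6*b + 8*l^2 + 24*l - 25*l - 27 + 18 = -3*b + 8*l^2 + l*(-3*b - 1) - 9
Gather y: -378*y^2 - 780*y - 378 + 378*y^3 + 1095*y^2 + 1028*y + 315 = 378*y^3 + 717*y^2 + 248*y - 63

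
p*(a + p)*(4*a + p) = 4*a^2*p + 5*a*p^2 + p^3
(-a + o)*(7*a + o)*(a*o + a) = -7*a^3*o - 7*a^3 + 6*a^2*o^2 + 6*a^2*o + a*o^3 + a*o^2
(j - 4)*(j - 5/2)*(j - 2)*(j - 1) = j^4 - 19*j^3/2 + 63*j^2/2 - 43*j + 20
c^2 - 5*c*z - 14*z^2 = (c - 7*z)*(c + 2*z)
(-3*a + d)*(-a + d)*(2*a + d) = 6*a^3 - 5*a^2*d - 2*a*d^2 + d^3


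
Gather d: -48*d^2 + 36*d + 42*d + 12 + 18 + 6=-48*d^2 + 78*d + 36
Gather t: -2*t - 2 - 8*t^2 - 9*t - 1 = -8*t^2 - 11*t - 3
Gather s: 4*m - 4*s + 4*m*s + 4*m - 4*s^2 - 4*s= 8*m - 4*s^2 + s*(4*m - 8)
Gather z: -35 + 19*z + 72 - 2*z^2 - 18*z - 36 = -2*z^2 + z + 1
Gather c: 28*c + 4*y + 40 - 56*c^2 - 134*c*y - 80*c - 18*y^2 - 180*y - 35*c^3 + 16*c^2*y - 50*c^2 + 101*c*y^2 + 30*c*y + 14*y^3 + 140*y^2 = -35*c^3 + c^2*(16*y - 106) + c*(101*y^2 - 104*y - 52) + 14*y^3 + 122*y^2 - 176*y + 40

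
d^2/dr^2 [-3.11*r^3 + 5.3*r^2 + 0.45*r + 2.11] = 10.6 - 18.66*r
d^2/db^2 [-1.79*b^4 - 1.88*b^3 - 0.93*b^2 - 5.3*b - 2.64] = -21.48*b^2 - 11.28*b - 1.86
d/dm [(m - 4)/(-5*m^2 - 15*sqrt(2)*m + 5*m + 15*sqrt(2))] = (-m^2 - 3*sqrt(2)*m + m + (m - 4)*(2*m - 1 + 3*sqrt(2)) + 3*sqrt(2))/(5*(m^2 - m + 3*sqrt(2)*m - 3*sqrt(2))^2)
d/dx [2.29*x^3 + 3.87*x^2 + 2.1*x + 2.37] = 6.87*x^2 + 7.74*x + 2.1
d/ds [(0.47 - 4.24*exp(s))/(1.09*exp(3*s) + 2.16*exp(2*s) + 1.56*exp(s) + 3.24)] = (9.2432*exp(3*s) + 7.6215*exp(2*s) - 2.0304*exp(s) - 14.4708)*exp(s)/(1.1881*exp(6*s) + 4.7088*exp(5*s) + 8.0664*exp(4*s) + 13.8024*exp(3*s) + 16.4304*exp(2*s) + 10.1088*exp(s) + 10.4976)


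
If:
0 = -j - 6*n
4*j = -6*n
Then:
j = 0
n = 0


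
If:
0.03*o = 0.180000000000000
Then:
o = 6.00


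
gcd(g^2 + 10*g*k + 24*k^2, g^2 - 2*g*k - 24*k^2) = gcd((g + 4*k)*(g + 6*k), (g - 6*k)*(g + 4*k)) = g + 4*k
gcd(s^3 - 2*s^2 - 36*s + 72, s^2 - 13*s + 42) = s - 6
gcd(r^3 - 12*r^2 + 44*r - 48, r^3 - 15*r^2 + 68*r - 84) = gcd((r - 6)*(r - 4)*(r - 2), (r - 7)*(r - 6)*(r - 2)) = r^2 - 8*r + 12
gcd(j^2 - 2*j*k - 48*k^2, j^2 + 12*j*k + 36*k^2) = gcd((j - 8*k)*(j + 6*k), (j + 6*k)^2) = j + 6*k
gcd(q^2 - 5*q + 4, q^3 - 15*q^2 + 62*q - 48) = q - 1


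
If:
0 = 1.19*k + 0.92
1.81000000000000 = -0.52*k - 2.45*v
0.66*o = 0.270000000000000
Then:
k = -0.77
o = 0.41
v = -0.57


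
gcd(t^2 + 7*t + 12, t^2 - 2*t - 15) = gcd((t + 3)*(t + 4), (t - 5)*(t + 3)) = t + 3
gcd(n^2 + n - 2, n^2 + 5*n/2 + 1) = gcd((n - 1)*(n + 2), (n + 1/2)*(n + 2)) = n + 2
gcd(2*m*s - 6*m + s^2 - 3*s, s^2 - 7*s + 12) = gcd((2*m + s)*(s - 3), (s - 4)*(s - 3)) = s - 3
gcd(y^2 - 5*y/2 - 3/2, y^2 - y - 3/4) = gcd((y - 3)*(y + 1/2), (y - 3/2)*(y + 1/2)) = y + 1/2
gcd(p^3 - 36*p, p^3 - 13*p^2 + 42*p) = p^2 - 6*p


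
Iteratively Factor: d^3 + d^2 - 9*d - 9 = (d + 1)*(d^2 - 9) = (d - 3)*(d + 1)*(d + 3)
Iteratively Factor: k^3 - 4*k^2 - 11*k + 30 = (k - 5)*(k^2 + k - 6) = (k - 5)*(k + 3)*(k - 2)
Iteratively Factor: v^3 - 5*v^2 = (v)*(v^2 - 5*v) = v^2*(v - 5)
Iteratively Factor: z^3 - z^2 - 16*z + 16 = (z - 4)*(z^2 + 3*z - 4) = (z - 4)*(z + 4)*(z - 1)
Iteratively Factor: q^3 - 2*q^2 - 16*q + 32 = (q + 4)*(q^2 - 6*q + 8) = (q - 2)*(q + 4)*(q - 4)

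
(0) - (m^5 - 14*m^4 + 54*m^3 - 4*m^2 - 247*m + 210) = -m^5 + 14*m^4 - 54*m^3 + 4*m^2 + 247*m - 210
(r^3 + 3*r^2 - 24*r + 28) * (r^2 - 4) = r^5 + 3*r^4 - 28*r^3 + 16*r^2 + 96*r - 112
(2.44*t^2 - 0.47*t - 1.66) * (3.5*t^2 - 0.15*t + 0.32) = 8.54*t^4 - 2.011*t^3 - 4.9587*t^2 + 0.0986*t - 0.5312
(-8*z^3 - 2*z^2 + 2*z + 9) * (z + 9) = -8*z^4 - 74*z^3 - 16*z^2 + 27*z + 81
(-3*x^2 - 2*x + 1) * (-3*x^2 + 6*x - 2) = 9*x^4 - 12*x^3 - 9*x^2 + 10*x - 2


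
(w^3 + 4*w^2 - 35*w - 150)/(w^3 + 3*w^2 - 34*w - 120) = (w + 5)/(w + 4)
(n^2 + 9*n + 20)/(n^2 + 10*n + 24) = (n + 5)/(n + 6)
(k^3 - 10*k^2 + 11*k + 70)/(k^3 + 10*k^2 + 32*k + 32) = (k^2 - 12*k + 35)/(k^2 + 8*k + 16)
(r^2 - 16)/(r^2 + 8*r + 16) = (r - 4)/(r + 4)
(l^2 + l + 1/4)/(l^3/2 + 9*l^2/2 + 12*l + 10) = (4*l^2 + 4*l + 1)/(2*(l^3 + 9*l^2 + 24*l + 20))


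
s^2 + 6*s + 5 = (s + 1)*(s + 5)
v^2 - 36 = (v - 6)*(v + 6)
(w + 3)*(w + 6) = w^2 + 9*w + 18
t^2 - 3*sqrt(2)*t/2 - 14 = (t - 7*sqrt(2)/2)*(t + 2*sqrt(2))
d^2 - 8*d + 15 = (d - 5)*(d - 3)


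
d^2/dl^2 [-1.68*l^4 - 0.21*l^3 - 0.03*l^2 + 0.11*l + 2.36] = -20.16*l^2 - 1.26*l - 0.06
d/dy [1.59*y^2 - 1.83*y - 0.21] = 3.18*y - 1.83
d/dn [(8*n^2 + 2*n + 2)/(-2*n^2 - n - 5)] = 4*(-n^2 - 18*n - 2)/(4*n^4 + 4*n^3 + 21*n^2 + 10*n + 25)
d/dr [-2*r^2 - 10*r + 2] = -4*r - 10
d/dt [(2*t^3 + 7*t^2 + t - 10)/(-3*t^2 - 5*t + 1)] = (-6*t^4 - 20*t^3 - 26*t^2 - 46*t - 49)/(9*t^4 + 30*t^3 + 19*t^2 - 10*t + 1)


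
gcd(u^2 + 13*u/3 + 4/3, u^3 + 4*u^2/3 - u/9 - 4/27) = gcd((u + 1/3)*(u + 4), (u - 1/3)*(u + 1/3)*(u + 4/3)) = u + 1/3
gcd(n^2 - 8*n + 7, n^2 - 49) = n - 7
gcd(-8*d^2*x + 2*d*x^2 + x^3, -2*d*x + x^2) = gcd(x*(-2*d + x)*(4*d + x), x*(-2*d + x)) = -2*d*x + x^2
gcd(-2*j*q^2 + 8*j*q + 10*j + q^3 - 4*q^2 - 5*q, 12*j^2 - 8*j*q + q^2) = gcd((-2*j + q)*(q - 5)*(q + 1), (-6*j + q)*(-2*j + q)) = -2*j + q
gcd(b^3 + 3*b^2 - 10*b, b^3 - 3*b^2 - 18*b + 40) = b - 2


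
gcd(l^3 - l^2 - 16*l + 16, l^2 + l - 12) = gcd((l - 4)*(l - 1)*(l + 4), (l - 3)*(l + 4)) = l + 4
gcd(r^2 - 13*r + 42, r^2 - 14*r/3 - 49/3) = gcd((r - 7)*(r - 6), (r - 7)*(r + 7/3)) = r - 7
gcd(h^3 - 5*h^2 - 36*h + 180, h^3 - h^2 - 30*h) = h - 6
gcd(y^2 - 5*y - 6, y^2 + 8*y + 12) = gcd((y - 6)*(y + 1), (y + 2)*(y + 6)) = 1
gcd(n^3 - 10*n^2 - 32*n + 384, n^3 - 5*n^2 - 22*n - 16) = n - 8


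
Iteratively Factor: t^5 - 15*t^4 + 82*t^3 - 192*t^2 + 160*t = (t - 2)*(t^4 - 13*t^3 + 56*t^2 - 80*t) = (t - 4)*(t - 2)*(t^3 - 9*t^2 + 20*t) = (t - 4)^2*(t - 2)*(t^2 - 5*t) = (t - 5)*(t - 4)^2*(t - 2)*(t)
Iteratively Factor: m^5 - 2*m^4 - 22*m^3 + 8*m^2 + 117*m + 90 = (m + 3)*(m^4 - 5*m^3 - 7*m^2 + 29*m + 30) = (m - 5)*(m + 3)*(m^3 - 7*m - 6) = (m - 5)*(m + 2)*(m + 3)*(m^2 - 2*m - 3) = (m - 5)*(m - 3)*(m + 2)*(m + 3)*(m + 1)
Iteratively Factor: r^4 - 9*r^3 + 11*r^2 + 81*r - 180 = (r - 5)*(r^3 - 4*r^2 - 9*r + 36) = (r - 5)*(r + 3)*(r^2 - 7*r + 12) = (r - 5)*(r - 3)*(r + 3)*(r - 4)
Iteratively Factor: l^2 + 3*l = (l + 3)*(l)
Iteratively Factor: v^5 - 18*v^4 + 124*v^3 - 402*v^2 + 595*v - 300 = (v - 3)*(v^4 - 15*v^3 + 79*v^2 - 165*v + 100) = (v - 4)*(v - 3)*(v^3 - 11*v^2 + 35*v - 25) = (v - 4)*(v - 3)*(v - 1)*(v^2 - 10*v + 25) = (v - 5)*(v - 4)*(v - 3)*(v - 1)*(v - 5)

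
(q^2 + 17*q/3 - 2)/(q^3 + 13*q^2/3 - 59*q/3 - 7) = (3*q^2 + 17*q - 6)/(3*q^3 + 13*q^2 - 59*q - 21)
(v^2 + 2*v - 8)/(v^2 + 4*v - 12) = (v + 4)/(v + 6)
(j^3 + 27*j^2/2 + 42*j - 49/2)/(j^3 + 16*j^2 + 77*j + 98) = (j - 1/2)/(j + 2)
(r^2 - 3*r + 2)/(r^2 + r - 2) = (r - 2)/(r + 2)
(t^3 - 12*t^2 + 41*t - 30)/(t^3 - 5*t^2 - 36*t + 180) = (t - 1)/(t + 6)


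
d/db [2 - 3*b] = -3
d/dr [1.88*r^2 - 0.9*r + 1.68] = 3.76*r - 0.9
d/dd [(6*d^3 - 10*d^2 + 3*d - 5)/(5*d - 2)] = (60*d^3 - 86*d^2 + 40*d + 19)/(25*d^2 - 20*d + 4)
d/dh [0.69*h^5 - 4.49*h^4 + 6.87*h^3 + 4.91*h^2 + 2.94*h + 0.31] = 3.45*h^4 - 17.96*h^3 + 20.61*h^2 + 9.82*h + 2.94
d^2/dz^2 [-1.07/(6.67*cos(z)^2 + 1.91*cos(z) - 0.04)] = (190.412492*(1 - cos(z)^2)^2 + 40.894437*cos(z)^3 + 100.251617*cos(z)^2 - 81.707126*cos(z) - 198.790378)/(6.67*cos(z)^2 + 1.91*cos(z) - 0.04)^3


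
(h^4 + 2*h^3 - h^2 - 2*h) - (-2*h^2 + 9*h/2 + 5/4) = h^4 + 2*h^3 + h^2 - 13*h/2 - 5/4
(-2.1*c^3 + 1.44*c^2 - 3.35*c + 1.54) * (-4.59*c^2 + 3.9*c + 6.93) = 9.639*c^5 - 14.7996*c^4 + 6.4395*c^3 - 10.1544*c^2 - 17.2095*c + 10.6722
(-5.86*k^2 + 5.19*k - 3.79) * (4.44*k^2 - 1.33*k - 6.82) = -26.0184*k^4 + 30.8374*k^3 + 16.2349*k^2 - 30.3551*k + 25.8478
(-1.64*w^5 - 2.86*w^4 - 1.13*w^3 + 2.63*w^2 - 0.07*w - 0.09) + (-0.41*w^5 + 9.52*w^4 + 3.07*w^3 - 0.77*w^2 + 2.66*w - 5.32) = -2.05*w^5 + 6.66*w^4 + 1.94*w^3 + 1.86*w^2 + 2.59*w - 5.41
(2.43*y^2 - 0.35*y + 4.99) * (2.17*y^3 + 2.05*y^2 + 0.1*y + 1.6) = 5.2731*y^5 + 4.222*y^4 + 10.3538*y^3 + 14.0825*y^2 - 0.0609999999999999*y + 7.984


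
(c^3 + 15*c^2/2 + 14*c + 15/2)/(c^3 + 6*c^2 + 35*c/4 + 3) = 2*(c^2 + 6*c + 5)/(2*c^2 + 9*c + 4)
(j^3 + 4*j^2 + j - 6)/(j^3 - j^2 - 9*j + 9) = (j + 2)/(j - 3)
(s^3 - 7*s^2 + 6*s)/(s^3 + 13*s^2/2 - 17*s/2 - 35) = 2*s*(s^2 - 7*s + 6)/(2*s^3 + 13*s^2 - 17*s - 70)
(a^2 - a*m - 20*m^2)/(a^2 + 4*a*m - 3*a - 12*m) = (a - 5*m)/(a - 3)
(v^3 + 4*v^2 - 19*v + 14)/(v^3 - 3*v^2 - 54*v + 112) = (v - 1)/(v - 8)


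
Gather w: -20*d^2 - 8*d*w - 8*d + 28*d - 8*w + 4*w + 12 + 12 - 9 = -20*d^2 + 20*d + w*(-8*d - 4) + 15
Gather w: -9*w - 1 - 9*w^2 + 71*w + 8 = -9*w^2 + 62*w + 7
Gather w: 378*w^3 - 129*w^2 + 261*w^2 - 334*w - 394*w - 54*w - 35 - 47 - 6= 378*w^3 + 132*w^2 - 782*w - 88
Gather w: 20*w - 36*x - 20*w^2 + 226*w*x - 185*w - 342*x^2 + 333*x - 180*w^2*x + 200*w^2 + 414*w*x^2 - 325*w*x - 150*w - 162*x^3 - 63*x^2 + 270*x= w^2*(180 - 180*x) + w*(414*x^2 - 99*x - 315) - 162*x^3 - 405*x^2 + 567*x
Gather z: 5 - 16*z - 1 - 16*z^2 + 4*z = -16*z^2 - 12*z + 4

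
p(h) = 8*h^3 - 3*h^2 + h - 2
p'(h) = 24*h^2 - 6*h + 1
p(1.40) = 15.47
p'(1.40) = 39.64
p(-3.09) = -269.76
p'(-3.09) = 248.69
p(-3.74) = -466.21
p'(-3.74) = 359.14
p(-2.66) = -176.46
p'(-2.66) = 186.77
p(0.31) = -1.74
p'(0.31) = 1.45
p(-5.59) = -1498.75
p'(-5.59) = 784.49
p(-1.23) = -22.66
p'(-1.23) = 44.69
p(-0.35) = -3.06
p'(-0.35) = 6.04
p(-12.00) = -14270.00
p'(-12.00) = 3529.00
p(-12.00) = -14270.00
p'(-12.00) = 3529.00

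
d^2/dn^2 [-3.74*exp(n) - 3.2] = -3.74*exp(n)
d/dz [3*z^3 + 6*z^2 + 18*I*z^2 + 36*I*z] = 9*z^2 + z*(12 + 36*I) + 36*I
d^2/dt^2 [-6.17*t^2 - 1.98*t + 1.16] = -12.3400000000000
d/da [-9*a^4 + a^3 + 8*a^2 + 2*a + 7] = -36*a^3 + 3*a^2 + 16*a + 2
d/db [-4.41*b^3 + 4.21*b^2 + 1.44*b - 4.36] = -13.23*b^2 + 8.42*b + 1.44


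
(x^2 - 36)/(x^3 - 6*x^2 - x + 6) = (x + 6)/(x^2 - 1)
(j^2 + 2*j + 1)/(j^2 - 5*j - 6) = (j + 1)/(j - 6)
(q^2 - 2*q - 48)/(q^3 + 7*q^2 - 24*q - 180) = (q - 8)/(q^2 + q - 30)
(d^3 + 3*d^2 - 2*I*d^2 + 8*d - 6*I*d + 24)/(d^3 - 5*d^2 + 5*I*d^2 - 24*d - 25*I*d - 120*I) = (d^2 - 2*I*d + 8)/(d^2 + d*(-8 + 5*I) - 40*I)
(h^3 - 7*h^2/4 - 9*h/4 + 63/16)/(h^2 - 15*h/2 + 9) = (h^2 - h/4 - 21/8)/(h - 6)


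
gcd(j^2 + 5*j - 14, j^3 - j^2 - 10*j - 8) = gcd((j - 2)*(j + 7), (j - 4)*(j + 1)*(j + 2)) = 1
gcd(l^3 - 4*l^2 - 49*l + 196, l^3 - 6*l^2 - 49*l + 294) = l^2 - 49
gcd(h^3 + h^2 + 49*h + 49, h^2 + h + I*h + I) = h + 1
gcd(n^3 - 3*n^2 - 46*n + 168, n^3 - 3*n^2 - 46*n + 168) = n^3 - 3*n^2 - 46*n + 168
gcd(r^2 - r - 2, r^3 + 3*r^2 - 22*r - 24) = r + 1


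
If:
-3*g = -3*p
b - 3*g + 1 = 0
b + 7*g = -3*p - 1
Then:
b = -1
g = 0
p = 0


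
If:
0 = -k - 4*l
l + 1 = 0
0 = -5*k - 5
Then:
No Solution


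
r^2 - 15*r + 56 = (r - 8)*(r - 7)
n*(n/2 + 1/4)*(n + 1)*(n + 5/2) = n^4/2 + 2*n^3 + 17*n^2/8 + 5*n/8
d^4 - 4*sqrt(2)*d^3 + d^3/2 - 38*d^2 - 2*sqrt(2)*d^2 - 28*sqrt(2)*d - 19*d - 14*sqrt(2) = (d + 1/2)*(d - 7*sqrt(2))*(d + sqrt(2))*(d + 2*sqrt(2))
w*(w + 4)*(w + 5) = w^3 + 9*w^2 + 20*w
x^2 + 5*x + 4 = (x + 1)*(x + 4)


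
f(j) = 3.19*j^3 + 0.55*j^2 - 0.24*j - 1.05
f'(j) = 9.57*j^2 + 1.1*j - 0.24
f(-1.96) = -22.49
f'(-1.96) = 34.37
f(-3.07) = -87.43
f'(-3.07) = 86.58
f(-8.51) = -1925.16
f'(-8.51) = 683.46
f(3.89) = 194.11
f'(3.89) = 148.85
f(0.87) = 1.26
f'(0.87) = 7.96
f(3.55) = 147.75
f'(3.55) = 124.27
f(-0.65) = -1.54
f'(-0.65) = 3.09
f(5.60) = 575.07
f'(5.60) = 306.04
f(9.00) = 2366.85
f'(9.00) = 784.83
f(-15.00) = -10639.95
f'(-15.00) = 2136.51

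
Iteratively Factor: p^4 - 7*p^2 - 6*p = (p + 1)*(p^3 - p^2 - 6*p) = (p + 1)*(p + 2)*(p^2 - 3*p) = p*(p + 1)*(p + 2)*(p - 3)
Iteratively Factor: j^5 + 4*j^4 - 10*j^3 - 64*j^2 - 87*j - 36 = (j + 1)*(j^4 + 3*j^3 - 13*j^2 - 51*j - 36) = (j + 1)*(j + 3)*(j^3 - 13*j - 12) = (j - 4)*(j + 1)*(j + 3)*(j^2 + 4*j + 3) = (j - 4)*(j + 1)^2*(j + 3)*(j + 3)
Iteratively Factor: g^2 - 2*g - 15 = (g + 3)*(g - 5)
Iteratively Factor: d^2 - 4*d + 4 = (d - 2)*(d - 2)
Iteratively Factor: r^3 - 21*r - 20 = (r + 1)*(r^2 - r - 20) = (r + 1)*(r + 4)*(r - 5)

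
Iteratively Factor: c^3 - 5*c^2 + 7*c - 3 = (c - 1)*(c^2 - 4*c + 3) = (c - 3)*(c - 1)*(c - 1)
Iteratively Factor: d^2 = (d)*(d)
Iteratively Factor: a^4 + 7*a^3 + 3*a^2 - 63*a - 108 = (a + 4)*(a^3 + 3*a^2 - 9*a - 27) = (a - 3)*(a + 4)*(a^2 + 6*a + 9) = (a - 3)*(a + 3)*(a + 4)*(a + 3)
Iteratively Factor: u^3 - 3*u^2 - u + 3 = (u - 1)*(u^2 - 2*u - 3) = (u - 3)*(u - 1)*(u + 1)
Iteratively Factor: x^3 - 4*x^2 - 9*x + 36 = (x + 3)*(x^2 - 7*x + 12) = (x - 4)*(x + 3)*(x - 3)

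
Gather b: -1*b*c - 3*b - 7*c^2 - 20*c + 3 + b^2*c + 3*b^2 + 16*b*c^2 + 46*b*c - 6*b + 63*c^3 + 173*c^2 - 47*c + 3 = b^2*(c + 3) + b*(16*c^2 + 45*c - 9) + 63*c^3 + 166*c^2 - 67*c + 6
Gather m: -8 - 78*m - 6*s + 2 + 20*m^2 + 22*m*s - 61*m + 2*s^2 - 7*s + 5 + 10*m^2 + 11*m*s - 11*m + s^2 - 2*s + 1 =30*m^2 + m*(33*s - 150) + 3*s^2 - 15*s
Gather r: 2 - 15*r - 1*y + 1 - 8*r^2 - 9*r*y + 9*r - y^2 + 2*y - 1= -8*r^2 + r*(-9*y - 6) - y^2 + y + 2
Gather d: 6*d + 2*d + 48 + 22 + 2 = 8*d + 72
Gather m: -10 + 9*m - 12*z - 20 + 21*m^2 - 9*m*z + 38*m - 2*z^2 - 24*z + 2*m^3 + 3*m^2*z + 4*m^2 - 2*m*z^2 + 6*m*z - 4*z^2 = 2*m^3 + m^2*(3*z + 25) + m*(-2*z^2 - 3*z + 47) - 6*z^2 - 36*z - 30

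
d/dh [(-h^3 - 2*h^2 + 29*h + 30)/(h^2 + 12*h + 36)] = (-h^2 - 12*h + 19)/(h^2 + 12*h + 36)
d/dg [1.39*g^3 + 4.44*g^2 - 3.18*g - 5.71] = 4.17*g^2 + 8.88*g - 3.18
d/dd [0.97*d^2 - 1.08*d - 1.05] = 1.94*d - 1.08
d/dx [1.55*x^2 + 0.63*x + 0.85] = 3.1*x + 0.63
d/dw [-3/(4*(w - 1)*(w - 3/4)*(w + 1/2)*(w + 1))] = 12*(16*w^3 - 3*w^2 - 11*w + 1)/(64*w^8 - 32*w^7 - 172*w^6 + 76*w^5 + 161*w^4 - 56*w^3 - 62*w^2 + 12*w + 9)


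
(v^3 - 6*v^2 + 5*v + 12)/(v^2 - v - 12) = (v^2 - 2*v - 3)/(v + 3)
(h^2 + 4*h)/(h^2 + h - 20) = h*(h + 4)/(h^2 + h - 20)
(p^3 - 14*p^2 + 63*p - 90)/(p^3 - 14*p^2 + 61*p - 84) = (p^2 - 11*p + 30)/(p^2 - 11*p + 28)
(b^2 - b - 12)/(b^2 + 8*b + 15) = (b - 4)/(b + 5)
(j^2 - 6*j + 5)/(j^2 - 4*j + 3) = (j - 5)/(j - 3)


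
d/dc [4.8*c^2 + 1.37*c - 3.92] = 9.6*c + 1.37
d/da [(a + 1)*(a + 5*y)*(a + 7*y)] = 3*a^2 + 24*a*y + 2*a + 35*y^2 + 12*y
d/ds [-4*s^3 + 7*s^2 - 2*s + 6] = -12*s^2 + 14*s - 2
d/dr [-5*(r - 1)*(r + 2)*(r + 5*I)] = -15*r^2 - r*(10 + 50*I) + 10 - 25*I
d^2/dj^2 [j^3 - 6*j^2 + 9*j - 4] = 6*j - 12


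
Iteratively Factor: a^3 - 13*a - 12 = (a - 4)*(a^2 + 4*a + 3) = (a - 4)*(a + 1)*(a + 3)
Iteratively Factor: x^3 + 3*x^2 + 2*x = (x + 2)*(x^2 + x) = x*(x + 2)*(x + 1)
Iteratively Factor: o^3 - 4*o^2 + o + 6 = (o - 2)*(o^2 - 2*o - 3) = (o - 3)*(o - 2)*(o + 1)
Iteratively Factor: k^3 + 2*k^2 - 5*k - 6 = (k - 2)*(k^2 + 4*k + 3) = (k - 2)*(k + 1)*(k + 3)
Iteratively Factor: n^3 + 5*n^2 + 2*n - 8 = (n - 1)*(n^2 + 6*n + 8) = (n - 1)*(n + 2)*(n + 4)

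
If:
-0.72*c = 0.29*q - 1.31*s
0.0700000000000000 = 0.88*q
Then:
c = 1.81944444444444*s - 0.0320391414141414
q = 0.08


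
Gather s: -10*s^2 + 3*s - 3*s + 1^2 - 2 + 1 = -10*s^2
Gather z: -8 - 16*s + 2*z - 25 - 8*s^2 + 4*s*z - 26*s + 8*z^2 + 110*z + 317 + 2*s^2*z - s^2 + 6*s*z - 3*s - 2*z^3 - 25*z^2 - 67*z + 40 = -9*s^2 - 45*s - 2*z^3 - 17*z^2 + z*(2*s^2 + 10*s + 45) + 324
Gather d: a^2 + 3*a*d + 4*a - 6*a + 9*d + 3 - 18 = a^2 - 2*a + d*(3*a + 9) - 15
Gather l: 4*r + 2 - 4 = 4*r - 2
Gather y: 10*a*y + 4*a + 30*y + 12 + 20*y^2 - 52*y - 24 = 4*a + 20*y^2 + y*(10*a - 22) - 12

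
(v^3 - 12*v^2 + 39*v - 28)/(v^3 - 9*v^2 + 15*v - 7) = (v - 4)/(v - 1)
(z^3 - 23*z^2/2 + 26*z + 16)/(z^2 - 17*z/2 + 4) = (2*z^2 - 7*z - 4)/(2*z - 1)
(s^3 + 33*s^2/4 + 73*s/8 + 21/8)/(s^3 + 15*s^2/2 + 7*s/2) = (s + 3/4)/s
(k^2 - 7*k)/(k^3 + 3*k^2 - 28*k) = (k - 7)/(k^2 + 3*k - 28)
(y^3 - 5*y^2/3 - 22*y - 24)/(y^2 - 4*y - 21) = (y^2 - 14*y/3 - 8)/(y - 7)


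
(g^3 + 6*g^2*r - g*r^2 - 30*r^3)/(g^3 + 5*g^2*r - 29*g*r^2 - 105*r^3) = (-g^2 - 3*g*r + 10*r^2)/(-g^2 - 2*g*r + 35*r^2)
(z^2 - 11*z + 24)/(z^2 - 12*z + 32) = (z - 3)/(z - 4)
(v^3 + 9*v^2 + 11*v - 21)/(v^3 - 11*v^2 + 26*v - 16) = (v^2 + 10*v + 21)/(v^2 - 10*v + 16)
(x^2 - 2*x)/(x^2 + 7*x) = (x - 2)/(x + 7)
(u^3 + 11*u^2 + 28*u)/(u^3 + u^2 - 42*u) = (u + 4)/(u - 6)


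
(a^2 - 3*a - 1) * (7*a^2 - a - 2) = 7*a^4 - 22*a^3 - 6*a^2 + 7*a + 2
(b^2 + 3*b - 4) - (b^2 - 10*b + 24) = 13*b - 28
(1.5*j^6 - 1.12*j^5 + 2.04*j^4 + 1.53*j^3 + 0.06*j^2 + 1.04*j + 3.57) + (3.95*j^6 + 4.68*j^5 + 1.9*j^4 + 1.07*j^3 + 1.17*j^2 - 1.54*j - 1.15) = 5.45*j^6 + 3.56*j^5 + 3.94*j^4 + 2.6*j^3 + 1.23*j^2 - 0.5*j + 2.42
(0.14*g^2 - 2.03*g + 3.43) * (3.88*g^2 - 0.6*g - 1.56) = 0.5432*g^4 - 7.9604*g^3 + 14.308*g^2 + 1.1088*g - 5.3508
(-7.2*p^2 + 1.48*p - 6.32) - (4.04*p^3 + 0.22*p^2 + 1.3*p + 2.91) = -4.04*p^3 - 7.42*p^2 + 0.18*p - 9.23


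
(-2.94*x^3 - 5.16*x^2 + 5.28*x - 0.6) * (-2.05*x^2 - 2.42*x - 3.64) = 6.027*x^5 + 17.6928*x^4 + 12.3648*x^3 + 7.2348*x^2 - 17.7672*x + 2.184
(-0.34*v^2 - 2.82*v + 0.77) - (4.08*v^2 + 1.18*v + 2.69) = -4.42*v^2 - 4.0*v - 1.92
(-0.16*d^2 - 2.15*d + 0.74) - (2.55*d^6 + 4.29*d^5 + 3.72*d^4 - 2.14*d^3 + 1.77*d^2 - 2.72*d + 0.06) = -2.55*d^6 - 4.29*d^5 - 3.72*d^4 + 2.14*d^3 - 1.93*d^2 + 0.57*d + 0.68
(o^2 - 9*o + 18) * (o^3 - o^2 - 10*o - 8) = o^5 - 10*o^4 + 17*o^3 + 64*o^2 - 108*o - 144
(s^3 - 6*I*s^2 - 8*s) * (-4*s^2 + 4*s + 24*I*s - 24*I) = -4*s^5 + 4*s^4 + 48*I*s^4 + 176*s^3 - 48*I*s^3 - 176*s^2 - 192*I*s^2 + 192*I*s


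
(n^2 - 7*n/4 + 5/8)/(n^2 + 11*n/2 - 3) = (n - 5/4)/(n + 6)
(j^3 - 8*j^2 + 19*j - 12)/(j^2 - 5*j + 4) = j - 3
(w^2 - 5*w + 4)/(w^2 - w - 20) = (-w^2 + 5*w - 4)/(-w^2 + w + 20)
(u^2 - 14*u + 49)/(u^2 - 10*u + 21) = (u - 7)/(u - 3)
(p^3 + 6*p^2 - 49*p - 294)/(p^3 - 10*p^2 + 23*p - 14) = (p^2 + 13*p + 42)/(p^2 - 3*p + 2)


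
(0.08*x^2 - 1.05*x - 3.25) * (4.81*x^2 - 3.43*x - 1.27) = 0.3848*x^4 - 5.3249*x^3 - 12.1326*x^2 + 12.481*x + 4.1275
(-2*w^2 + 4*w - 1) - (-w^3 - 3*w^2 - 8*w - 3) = w^3 + w^2 + 12*w + 2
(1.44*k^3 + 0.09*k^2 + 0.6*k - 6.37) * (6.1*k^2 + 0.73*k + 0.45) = 8.784*k^5 + 1.6002*k^4 + 4.3737*k^3 - 38.3785*k^2 - 4.3801*k - 2.8665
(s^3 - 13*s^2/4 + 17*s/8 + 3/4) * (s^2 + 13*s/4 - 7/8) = s^5 - 149*s^3/16 + 21*s^2/2 + 37*s/64 - 21/32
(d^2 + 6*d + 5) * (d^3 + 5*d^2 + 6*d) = d^5 + 11*d^4 + 41*d^3 + 61*d^2 + 30*d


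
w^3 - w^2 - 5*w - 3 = (w - 3)*(w + 1)^2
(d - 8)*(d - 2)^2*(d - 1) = d^4 - 13*d^3 + 48*d^2 - 68*d + 32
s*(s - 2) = s^2 - 2*s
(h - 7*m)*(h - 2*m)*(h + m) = h^3 - 8*h^2*m + 5*h*m^2 + 14*m^3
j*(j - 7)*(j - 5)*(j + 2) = j^4 - 10*j^3 + 11*j^2 + 70*j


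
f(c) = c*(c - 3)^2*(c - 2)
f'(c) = c*(c - 3)^2 + c*(c - 2)*(2*c - 6) + (c - 3)^2*(c - 2)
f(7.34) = 738.27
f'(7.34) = 579.05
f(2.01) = 0.02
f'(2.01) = 1.94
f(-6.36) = 4658.17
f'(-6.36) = -2284.95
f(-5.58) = 3113.71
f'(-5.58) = -1694.60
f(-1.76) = 149.94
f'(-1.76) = -188.07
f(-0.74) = 28.36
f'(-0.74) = -63.84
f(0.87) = -4.46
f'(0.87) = 3.01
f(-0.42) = 11.89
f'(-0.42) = -40.17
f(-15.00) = 82620.00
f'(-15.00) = -19548.00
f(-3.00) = 540.00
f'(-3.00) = -468.00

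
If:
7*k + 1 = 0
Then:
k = -1/7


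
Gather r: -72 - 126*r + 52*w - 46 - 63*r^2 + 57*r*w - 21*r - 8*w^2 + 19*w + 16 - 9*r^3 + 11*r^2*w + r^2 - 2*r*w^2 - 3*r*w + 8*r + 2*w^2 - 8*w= -9*r^3 + r^2*(11*w - 62) + r*(-2*w^2 + 54*w - 139) - 6*w^2 + 63*w - 102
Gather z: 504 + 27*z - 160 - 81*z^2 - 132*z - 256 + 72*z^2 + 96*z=-9*z^2 - 9*z + 88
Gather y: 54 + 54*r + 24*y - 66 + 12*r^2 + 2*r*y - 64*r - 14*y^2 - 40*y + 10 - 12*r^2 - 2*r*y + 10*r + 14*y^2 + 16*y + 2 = 0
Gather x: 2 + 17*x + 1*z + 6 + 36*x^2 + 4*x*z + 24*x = 36*x^2 + x*(4*z + 41) + z + 8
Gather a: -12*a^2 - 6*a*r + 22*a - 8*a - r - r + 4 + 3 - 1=-12*a^2 + a*(14 - 6*r) - 2*r + 6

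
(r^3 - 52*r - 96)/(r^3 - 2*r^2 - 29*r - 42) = (r^2 - 2*r - 48)/(r^2 - 4*r - 21)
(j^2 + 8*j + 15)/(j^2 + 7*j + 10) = (j + 3)/(j + 2)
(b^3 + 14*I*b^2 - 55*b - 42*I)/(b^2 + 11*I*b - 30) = (b^2 + 8*I*b - 7)/(b + 5*I)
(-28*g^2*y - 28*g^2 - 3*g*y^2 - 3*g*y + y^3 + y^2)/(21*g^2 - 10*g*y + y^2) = (4*g*y + 4*g + y^2 + y)/(-3*g + y)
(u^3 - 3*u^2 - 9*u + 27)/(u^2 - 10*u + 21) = (u^2 - 9)/(u - 7)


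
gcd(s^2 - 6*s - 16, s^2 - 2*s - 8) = s + 2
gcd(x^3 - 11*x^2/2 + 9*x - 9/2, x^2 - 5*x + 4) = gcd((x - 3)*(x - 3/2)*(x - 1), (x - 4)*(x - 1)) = x - 1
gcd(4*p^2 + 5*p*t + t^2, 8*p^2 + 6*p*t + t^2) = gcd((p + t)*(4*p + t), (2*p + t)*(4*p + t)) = 4*p + t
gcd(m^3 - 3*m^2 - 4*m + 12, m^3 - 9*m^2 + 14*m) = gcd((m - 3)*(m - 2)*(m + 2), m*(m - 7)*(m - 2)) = m - 2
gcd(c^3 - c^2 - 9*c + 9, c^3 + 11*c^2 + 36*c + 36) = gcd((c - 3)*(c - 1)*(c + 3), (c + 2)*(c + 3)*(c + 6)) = c + 3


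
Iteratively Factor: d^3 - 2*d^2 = (d - 2)*(d^2) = d*(d - 2)*(d)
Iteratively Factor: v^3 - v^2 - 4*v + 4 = (v + 2)*(v^2 - 3*v + 2) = (v - 1)*(v + 2)*(v - 2)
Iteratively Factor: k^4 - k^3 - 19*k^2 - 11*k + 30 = (k + 3)*(k^3 - 4*k^2 - 7*k + 10) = (k + 2)*(k + 3)*(k^2 - 6*k + 5) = (k - 5)*(k + 2)*(k + 3)*(k - 1)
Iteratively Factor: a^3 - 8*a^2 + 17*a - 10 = (a - 1)*(a^2 - 7*a + 10) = (a - 5)*(a - 1)*(a - 2)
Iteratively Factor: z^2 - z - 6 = (z - 3)*(z + 2)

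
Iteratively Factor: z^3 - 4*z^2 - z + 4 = (z - 4)*(z^2 - 1) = (z - 4)*(z - 1)*(z + 1)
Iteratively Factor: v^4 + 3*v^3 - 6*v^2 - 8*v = (v)*(v^3 + 3*v^2 - 6*v - 8) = v*(v + 1)*(v^2 + 2*v - 8) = v*(v + 1)*(v + 4)*(v - 2)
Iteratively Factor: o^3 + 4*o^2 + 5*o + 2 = (o + 1)*(o^2 + 3*o + 2) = (o + 1)^2*(o + 2)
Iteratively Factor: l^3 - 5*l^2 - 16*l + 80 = (l - 5)*(l^2 - 16) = (l - 5)*(l - 4)*(l + 4)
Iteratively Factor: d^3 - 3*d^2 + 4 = (d - 2)*(d^2 - d - 2) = (d - 2)^2*(d + 1)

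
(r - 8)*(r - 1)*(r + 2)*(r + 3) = r^4 - 4*r^3 - 31*r^2 - 14*r + 48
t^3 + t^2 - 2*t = t*(t - 1)*(t + 2)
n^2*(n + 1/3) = n^3 + n^2/3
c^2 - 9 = (c - 3)*(c + 3)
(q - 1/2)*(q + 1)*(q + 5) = q^3 + 11*q^2/2 + 2*q - 5/2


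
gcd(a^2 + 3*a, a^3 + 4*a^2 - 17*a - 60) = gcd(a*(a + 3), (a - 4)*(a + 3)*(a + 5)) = a + 3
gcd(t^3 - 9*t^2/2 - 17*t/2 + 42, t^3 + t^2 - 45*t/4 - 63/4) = t^2 - t/2 - 21/2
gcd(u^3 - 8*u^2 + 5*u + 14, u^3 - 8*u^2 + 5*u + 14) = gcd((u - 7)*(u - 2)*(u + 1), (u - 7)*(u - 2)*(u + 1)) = u^3 - 8*u^2 + 5*u + 14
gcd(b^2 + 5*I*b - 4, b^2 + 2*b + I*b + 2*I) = b + I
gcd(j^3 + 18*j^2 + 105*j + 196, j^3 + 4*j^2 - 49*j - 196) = j^2 + 11*j + 28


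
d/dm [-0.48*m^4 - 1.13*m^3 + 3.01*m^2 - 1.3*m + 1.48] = -1.92*m^3 - 3.39*m^2 + 6.02*m - 1.3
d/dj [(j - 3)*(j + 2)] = 2*j - 1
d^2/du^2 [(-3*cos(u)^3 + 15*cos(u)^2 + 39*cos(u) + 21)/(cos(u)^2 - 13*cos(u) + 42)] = 3*(2*sin(u)^4 - 318*sin(u)^2 + 129*cos(u) - 9*cos(3*u) + 120)/(2*(cos(u) - 6)^3)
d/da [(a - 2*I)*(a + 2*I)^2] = (a + 2*I)*(3*a - 2*I)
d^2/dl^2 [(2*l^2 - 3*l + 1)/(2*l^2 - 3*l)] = 6*(4*l^2 - 6*l + 3)/(l^3*(8*l^3 - 36*l^2 + 54*l - 27))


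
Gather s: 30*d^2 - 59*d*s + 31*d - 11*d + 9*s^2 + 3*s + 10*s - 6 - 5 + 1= 30*d^2 + 20*d + 9*s^2 + s*(13 - 59*d) - 10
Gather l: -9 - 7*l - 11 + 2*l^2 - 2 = 2*l^2 - 7*l - 22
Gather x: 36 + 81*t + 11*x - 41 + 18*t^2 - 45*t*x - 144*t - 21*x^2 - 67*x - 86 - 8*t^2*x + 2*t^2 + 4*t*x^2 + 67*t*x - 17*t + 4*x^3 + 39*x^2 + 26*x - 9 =20*t^2 - 80*t + 4*x^3 + x^2*(4*t + 18) + x*(-8*t^2 + 22*t - 30) - 100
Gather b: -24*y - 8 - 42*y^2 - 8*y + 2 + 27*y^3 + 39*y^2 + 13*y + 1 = 27*y^3 - 3*y^2 - 19*y - 5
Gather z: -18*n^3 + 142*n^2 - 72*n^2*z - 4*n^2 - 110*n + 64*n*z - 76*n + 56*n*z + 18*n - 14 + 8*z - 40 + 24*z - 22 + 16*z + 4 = -18*n^3 + 138*n^2 - 168*n + z*(-72*n^2 + 120*n + 48) - 72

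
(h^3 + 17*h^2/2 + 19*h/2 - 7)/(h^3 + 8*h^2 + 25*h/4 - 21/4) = 2*(h + 2)/(2*h + 3)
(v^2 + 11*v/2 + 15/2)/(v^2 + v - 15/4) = 2*(v + 3)/(2*v - 3)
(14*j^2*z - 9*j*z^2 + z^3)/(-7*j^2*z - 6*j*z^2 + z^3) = (-2*j + z)/(j + z)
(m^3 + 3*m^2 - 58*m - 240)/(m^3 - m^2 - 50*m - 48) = (m + 5)/(m + 1)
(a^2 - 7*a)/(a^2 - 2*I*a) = (a - 7)/(a - 2*I)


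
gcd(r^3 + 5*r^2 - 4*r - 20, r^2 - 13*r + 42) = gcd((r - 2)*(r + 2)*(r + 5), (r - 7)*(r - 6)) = 1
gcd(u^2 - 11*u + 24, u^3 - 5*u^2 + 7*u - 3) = u - 3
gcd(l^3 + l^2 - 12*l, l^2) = l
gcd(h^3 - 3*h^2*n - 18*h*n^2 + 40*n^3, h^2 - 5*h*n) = h - 5*n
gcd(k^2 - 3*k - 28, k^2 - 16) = k + 4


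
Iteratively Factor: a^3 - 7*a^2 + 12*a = (a - 3)*(a^2 - 4*a) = a*(a - 3)*(a - 4)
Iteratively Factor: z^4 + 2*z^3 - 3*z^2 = (z - 1)*(z^3 + 3*z^2) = z*(z - 1)*(z^2 + 3*z) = z*(z - 1)*(z + 3)*(z)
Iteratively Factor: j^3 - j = (j)*(j^2 - 1) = j*(j + 1)*(j - 1)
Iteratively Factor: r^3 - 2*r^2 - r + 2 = (r - 2)*(r^2 - 1) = (r - 2)*(r + 1)*(r - 1)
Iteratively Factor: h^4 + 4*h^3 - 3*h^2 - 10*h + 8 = (h - 1)*(h^3 + 5*h^2 + 2*h - 8) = (h - 1)^2*(h^2 + 6*h + 8) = (h - 1)^2*(h + 4)*(h + 2)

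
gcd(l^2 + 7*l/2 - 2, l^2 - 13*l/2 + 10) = 1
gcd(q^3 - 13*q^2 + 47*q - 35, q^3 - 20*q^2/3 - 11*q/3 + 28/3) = q^2 - 8*q + 7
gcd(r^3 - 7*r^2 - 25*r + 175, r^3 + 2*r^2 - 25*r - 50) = r^2 - 25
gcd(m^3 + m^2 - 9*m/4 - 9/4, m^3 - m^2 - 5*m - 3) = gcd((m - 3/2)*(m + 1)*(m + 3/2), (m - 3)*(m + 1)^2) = m + 1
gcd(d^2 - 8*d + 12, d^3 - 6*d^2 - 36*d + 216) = d - 6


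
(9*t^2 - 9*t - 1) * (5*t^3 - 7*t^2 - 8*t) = 45*t^5 - 108*t^4 - 14*t^3 + 79*t^2 + 8*t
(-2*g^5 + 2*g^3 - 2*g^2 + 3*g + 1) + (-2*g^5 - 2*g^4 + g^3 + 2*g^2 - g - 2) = -4*g^5 - 2*g^4 + 3*g^3 + 2*g - 1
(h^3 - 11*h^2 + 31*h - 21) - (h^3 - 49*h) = -11*h^2 + 80*h - 21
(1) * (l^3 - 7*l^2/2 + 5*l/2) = l^3 - 7*l^2/2 + 5*l/2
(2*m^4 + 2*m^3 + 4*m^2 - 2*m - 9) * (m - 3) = 2*m^5 - 4*m^4 - 2*m^3 - 14*m^2 - 3*m + 27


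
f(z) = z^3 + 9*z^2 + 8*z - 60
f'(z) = 3*z^2 + 18*z + 8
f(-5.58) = 1.85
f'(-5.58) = 0.97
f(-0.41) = -61.84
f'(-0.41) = 1.12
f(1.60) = -20.06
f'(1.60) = 44.48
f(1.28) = -32.92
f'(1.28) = 35.96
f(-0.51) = -61.87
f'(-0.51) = -0.40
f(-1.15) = -58.82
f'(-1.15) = -8.73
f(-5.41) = 1.79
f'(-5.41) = -1.58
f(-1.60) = -53.86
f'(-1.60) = -13.12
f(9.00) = 1470.00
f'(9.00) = 413.00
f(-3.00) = -30.00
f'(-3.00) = -19.00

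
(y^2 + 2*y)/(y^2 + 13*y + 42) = y*(y + 2)/(y^2 + 13*y + 42)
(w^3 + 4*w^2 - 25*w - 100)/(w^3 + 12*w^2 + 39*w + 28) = (w^2 - 25)/(w^2 + 8*w + 7)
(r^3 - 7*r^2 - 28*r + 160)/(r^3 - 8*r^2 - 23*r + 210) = (r^2 - 12*r + 32)/(r^2 - 13*r + 42)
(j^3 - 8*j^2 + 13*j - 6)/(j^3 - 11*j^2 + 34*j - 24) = (j - 1)/(j - 4)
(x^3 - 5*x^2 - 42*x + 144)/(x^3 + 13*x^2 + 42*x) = (x^2 - 11*x + 24)/(x*(x + 7))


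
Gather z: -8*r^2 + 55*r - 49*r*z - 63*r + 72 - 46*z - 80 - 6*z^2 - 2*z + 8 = -8*r^2 - 8*r - 6*z^2 + z*(-49*r - 48)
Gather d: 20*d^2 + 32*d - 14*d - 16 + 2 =20*d^2 + 18*d - 14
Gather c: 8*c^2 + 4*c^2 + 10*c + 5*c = 12*c^2 + 15*c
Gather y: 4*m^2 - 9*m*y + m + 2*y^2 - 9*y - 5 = 4*m^2 + m + 2*y^2 + y*(-9*m - 9) - 5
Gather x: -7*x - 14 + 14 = -7*x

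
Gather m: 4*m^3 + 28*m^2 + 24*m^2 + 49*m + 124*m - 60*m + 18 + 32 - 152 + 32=4*m^3 + 52*m^2 + 113*m - 70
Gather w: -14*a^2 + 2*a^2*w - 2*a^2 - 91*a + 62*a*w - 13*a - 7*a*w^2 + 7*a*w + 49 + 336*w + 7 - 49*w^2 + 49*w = -16*a^2 - 104*a + w^2*(-7*a - 49) + w*(2*a^2 + 69*a + 385) + 56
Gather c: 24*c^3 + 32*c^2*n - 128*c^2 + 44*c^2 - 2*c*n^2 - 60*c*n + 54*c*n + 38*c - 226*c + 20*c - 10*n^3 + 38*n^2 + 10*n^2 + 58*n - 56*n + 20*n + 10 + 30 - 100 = 24*c^3 + c^2*(32*n - 84) + c*(-2*n^2 - 6*n - 168) - 10*n^3 + 48*n^2 + 22*n - 60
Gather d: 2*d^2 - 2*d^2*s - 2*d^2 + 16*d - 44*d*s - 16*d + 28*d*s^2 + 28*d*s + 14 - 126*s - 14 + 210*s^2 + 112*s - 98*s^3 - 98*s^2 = -2*d^2*s + d*(28*s^2 - 16*s) - 98*s^3 + 112*s^2 - 14*s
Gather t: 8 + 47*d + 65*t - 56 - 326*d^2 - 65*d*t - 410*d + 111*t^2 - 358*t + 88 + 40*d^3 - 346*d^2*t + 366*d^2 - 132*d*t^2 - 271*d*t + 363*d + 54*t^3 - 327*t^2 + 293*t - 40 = 40*d^3 + 40*d^2 + 54*t^3 + t^2*(-132*d - 216) + t*(-346*d^2 - 336*d)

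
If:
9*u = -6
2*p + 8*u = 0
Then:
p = 8/3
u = -2/3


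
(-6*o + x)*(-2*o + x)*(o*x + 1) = 12*o^3*x - 8*o^2*x^2 + 12*o^2 + o*x^3 - 8*o*x + x^2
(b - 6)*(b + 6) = b^2 - 36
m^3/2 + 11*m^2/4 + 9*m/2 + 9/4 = (m/2 + 1/2)*(m + 3/2)*(m + 3)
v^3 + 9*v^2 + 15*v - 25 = (v - 1)*(v + 5)^2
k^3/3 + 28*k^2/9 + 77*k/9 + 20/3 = (k/3 + 1)*(k + 4/3)*(k + 5)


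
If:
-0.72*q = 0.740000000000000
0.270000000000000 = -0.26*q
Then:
No Solution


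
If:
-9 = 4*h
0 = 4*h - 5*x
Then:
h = -9/4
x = -9/5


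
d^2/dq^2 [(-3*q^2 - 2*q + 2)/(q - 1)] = -6/(q^3 - 3*q^2 + 3*q - 1)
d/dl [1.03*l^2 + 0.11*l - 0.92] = 2.06*l + 0.11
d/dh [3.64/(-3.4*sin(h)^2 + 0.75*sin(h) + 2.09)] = (24.752*sin(h) - 2.73)*cos(h)/(-3.4*sin(h)^2 + 0.75*sin(h) + 2.09)^2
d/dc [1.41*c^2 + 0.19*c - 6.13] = 2.82*c + 0.19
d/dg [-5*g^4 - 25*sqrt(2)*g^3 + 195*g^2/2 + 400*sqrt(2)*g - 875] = -20*g^3 - 75*sqrt(2)*g^2 + 195*g + 400*sqrt(2)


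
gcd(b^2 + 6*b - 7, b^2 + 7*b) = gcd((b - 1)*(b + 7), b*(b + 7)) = b + 7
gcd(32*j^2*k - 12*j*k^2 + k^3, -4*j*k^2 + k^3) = 4*j*k - k^2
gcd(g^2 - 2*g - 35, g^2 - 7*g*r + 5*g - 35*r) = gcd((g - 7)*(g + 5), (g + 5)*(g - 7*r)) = g + 5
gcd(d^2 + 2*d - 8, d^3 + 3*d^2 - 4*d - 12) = d - 2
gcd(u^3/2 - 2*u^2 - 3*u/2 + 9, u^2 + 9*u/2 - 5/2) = 1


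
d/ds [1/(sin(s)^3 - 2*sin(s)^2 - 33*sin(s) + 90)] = (-3*sin(s)^2 + 4*sin(s) + 33)*cos(s)/(sin(s)^3 - 2*sin(s)^2 - 33*sin(s) + 90)^2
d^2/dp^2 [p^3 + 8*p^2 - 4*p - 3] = 6*p + 16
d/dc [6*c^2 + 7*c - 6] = 12*c + 7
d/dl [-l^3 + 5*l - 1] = 5 - 3*l^2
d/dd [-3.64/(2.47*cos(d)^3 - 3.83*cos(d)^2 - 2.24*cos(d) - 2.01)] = (-26.9724*cos(d)^2 + 27.8824*cos(d) + 8.1536)*sin(d)/(-2.47*cos(d)^3 + 3.83*cos(d)^2 + 2.24*cos(d) + 2.01)^2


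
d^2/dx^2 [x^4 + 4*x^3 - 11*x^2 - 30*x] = 12*x^2 + 24*x - 22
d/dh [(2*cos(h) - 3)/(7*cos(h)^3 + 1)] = (28*cos(h)^3 - 63*cos(h)^2 - 2)*sin(h)/(49*cos(h)^6 + 14*cos(h)^3 + 1)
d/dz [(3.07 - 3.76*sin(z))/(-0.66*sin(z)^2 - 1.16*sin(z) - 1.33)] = (-2.4816*sin(z)^2 + 4.0524*sin(z) + 8.562)*cos(z)/(0.4356*sin(z)^4 + 1.5312*sin(z)^3 + 3.1012*sin(z)^2 + 3.0856*sin(z) + 1.7689)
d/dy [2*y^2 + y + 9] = 4*y + 1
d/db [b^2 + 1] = 2*b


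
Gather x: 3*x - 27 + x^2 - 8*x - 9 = x^2 - 5*x - 36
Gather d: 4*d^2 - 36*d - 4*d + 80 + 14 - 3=4*d^2 - 40*d + 91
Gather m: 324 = 324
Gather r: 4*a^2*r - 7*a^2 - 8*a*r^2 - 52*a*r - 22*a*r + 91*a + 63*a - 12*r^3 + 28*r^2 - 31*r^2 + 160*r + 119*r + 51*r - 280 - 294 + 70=-7*a^2 + 154*a - 12*r^3 + r^2*(-8*a - 3) + r*(4*a^2 - 74*a + 330) - 504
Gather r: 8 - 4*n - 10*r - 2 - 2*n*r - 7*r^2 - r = -4*n - 7*r^2 + r*(-2*n - 11) + 6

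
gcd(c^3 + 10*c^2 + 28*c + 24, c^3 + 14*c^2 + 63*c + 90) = c + 6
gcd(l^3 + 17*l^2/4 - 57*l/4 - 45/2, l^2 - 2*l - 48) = l + 6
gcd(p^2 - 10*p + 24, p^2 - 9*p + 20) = p - 4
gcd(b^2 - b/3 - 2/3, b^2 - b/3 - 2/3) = b^2 - b/3 - 2/3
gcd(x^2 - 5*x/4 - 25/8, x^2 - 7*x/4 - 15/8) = x - 5/2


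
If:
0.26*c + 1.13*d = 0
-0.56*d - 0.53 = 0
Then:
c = 4.11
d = -0.95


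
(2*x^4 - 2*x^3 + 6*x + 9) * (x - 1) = 2*x^5 - 4*x^4 + 2*x^3 + 6*x^2 + 3*x - 9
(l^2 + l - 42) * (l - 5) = l^3 - 4*l^2 - 47*l + 210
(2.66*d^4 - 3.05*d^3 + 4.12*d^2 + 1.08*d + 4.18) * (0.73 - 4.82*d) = -12.8212*d^5 + 16.6428*d^4 - 22.0849*d^3 - 2.198*d^2 - 19.3592*d + 3.0514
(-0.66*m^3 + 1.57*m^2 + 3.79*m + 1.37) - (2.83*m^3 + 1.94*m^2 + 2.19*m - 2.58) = -3.49*m^3 - 0.37*m^2 + 1.6*m + 3.95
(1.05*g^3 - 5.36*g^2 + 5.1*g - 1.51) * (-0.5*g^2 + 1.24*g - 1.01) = -0.525*g^5 + 3.982*g^4 - 10.2569*g^3 + 12.4926*g^2 - 7.0234*g + 1.5251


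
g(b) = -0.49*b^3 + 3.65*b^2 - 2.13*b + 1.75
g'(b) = -1.47*b^2 + 7.3*b - 2.13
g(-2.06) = 25.91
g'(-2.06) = -23.41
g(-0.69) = 5.12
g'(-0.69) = -7.87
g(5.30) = 20.04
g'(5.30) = -4.73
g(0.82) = 2.19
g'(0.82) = 2.87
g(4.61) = 21.49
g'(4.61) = 0.28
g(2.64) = 12.55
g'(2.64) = 6.90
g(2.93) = 14.52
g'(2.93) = 6.64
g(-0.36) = 3.01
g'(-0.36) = -4.95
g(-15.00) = 2508.70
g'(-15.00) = -442.38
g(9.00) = -78.98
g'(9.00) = -55.50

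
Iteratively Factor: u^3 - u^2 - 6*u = (u)*(u^2 - u - 6) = u*(u + 2)*(u - 3)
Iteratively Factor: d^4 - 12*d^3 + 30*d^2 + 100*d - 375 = (d - 5)*(d^3 - 7*d^2 - 5*d + 75) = (d - 5)*(d + 3)*(d^2 - 10*d + 25) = (d - 5)^2*(d + 3)*(d - 5)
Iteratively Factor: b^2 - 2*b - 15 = (b - 5)*(b + 3)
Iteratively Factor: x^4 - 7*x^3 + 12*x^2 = (x)*(x^3 - 7*x^2 + 12*x) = x^2*(x^2 - 7*x + 12) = x^2*(x - 4)*(x - 3)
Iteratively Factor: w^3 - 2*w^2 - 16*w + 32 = (w - 2)*(w^2 - 16) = (w - 2)*(w + 4)*(w - 4)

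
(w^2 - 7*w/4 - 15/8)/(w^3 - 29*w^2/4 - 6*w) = (w - 5/2)/(w*(w - 8))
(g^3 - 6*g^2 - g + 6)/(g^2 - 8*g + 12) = (g^2 - 1)/(g - 2)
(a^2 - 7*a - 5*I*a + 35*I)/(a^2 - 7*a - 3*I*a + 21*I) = (a - 5*I)/(a - 3*I)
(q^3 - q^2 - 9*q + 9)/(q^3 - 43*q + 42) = (q^2 - 9)/(q^2 + q - 42)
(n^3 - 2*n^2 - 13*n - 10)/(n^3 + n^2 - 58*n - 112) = (n^2 - 4*n - 5)/(n^2 - n - 56)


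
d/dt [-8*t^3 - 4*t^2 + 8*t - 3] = -24*t^2 - 8*t + 8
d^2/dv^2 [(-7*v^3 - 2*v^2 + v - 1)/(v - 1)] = 2*(-7*v^3 + 21*v^2 - 21*v - 2)/(v^3 - 3*v^2 + 3*v - 1)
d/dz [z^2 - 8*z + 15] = 2*z - 8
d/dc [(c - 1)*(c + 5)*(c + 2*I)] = 3*c^2 + 4*c*(2 + I) - 5 + 8*I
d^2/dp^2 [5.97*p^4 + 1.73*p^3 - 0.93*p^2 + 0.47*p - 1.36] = 71.64*p^2 + 10.38*p - 1.86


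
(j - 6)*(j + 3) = j^2 - 3*j - 18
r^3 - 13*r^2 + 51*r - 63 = (r - 7)*(r - 3)^2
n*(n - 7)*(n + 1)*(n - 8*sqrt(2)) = n^4 - 8*sqrt(2)*n^3 - 6*n^3 - 7*n^2 + 48*sqrt(2)*n^2 + 56*sqrt(2)*n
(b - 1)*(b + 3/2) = b^2 + b/2 - 3/2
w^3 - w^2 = w^2*(w - 1)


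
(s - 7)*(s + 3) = s^2 - 4*s - 21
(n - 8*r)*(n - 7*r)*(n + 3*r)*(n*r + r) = n^4*r - 12*n^3*r^2 + n^3*r + 11*n^2*r^3 - 12*n^2*r^2 + 168*n*r^4 + 11*n*r^3 + 168*r^4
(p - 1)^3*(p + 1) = p^4 - 2*p^3 + 2*p - 1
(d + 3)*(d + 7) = d^2 + 10*d + 21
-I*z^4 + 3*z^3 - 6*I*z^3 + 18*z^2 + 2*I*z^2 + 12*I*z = z*(z + 6)*(z + 2*I)*(-I*z + 1)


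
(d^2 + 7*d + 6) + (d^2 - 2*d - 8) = 2*d^2 + 5*d - 2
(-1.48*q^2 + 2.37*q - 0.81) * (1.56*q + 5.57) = -2.3088*q^3 - 4.5464*q^2 + 11.9373*q - 4.5117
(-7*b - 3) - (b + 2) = -8*b - 5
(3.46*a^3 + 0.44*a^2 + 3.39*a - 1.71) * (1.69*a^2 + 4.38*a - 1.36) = 5.8474*a^5 + 15.8984*a^4 + 2.9507*a^3 + 11.3599*a^2 - 12.1002*a + 2.3256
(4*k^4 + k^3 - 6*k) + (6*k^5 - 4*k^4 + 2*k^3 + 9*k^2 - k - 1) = 6*k^5 + 3*k^3 + 9*k^2 - 7*k - 1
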